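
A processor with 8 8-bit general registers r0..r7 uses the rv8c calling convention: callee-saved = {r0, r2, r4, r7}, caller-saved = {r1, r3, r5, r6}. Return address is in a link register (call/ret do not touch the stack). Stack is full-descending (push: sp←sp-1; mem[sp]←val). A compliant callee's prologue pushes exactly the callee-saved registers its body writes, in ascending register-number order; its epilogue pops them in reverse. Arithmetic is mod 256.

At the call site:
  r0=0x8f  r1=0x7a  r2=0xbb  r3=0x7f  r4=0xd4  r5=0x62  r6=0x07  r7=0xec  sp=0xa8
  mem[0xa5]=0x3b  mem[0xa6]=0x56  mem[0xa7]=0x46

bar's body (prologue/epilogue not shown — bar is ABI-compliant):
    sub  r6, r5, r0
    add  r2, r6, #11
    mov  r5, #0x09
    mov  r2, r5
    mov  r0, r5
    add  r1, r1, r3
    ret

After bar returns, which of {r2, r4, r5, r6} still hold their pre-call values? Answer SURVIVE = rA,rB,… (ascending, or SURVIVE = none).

SURVIVE = r2,r4

prologue: push r0 → mem[0xa7]=0x8f, sp=0xa7
prologue: push r2 → mem[0xa6]=0xbb, sp=0xa6
body[0] sub  r6, r5, r0 → r6=0xd3
body[1] add  r2, r6, #11 → r2=0xde
body[2] mov  r5, #0x09 → r5=0x09
body[3] mov  r2, r5 → r2=0x09
body[4] mov  r0, r5 → r0=0x09
body[5] add  r1, r1, r3 → r1=0xf9
epilogue: pop r2=0xbb, sp=0xa7
epilogue: pop r0=0x8f, sp=0xa8
r2: callee-saved, written=True
r4: callee-saved, written=False
r5: caller-saved, written=True
r6: caller-saved, written=True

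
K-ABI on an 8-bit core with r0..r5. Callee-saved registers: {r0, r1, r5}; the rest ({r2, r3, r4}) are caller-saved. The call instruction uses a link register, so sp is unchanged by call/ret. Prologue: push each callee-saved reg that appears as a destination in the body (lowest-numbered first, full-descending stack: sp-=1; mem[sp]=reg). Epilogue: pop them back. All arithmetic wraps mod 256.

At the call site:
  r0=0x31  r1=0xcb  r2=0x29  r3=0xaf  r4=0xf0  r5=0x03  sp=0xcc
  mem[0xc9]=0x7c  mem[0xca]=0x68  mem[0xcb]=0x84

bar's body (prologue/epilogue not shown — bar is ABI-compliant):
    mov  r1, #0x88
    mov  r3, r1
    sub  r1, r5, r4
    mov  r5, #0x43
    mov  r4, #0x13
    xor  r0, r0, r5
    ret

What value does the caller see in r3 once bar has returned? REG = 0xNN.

prologue: push r0 → mem[0xcb]=0x31, sp=0xcb
prologue: push r1 → mem[0xca]=0xcb, sp=0xca
prologue: push r5 → mem[0xc9]=0x03, sp=0xc9
body[0] mov  r1, #0x88 → r1=0x88
body[1] mov  r3, r1 → r3=0x88
body[2] sub  r1, r5, r4 → r1=0x13
body[3] mov  r5, #0x43 → r5=0x43
body[4] mov  r4, #0x13 → r4=0x13
body[5] xor  r0, r0, r5 → r0=0x72
epilogue: pop r5=0x03, sp=0xca
epilogue: pop r1=0xcb, sp=0xcb
epilogue: pop r0=0x31, sp=0xcc
r3 is caller-saved → body value

REG = 0x88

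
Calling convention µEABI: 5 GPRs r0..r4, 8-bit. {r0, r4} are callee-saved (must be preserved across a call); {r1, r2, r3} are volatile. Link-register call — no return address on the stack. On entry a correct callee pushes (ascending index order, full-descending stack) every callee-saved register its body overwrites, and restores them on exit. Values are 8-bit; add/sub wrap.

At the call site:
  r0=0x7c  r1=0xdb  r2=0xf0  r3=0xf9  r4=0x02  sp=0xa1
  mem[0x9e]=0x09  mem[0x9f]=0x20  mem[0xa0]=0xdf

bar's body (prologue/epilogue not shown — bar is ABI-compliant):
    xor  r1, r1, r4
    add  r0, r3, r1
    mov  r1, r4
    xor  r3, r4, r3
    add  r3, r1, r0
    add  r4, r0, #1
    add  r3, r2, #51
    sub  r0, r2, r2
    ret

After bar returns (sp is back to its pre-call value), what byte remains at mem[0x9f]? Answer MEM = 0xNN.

prologue: push r0 → mem[0xa0]=0x7c, sp=0xa0
prologue: push r4 → mem[0x9f]=0x02, sp=0x9f
body[0] xor  r1, r1, r4 → r1=0xd9
body[1] add  r0, r3, r1 → r0=0xd2
body[2] mov  r1, r4 → r1=0x02
body[3] xor  r3, r4, r3 → r3=0xfb
body[4] add  r3, r1, r0 → r3=0xd4
body[5] add  r4, r0, #1 → r4=0xd3
body[6] add  r3, r2, #51 → r3=0x23
body[7] sub  r0, r2, r2 → r0=0x00
epilogue: pop r4=0x02, sp=0xa0
epilogue: pop r0=0x7c, sp=0xa1
prologue pushed ['r0', 'r4'] at ['0xa0', '0x9f']

MEM = 0x02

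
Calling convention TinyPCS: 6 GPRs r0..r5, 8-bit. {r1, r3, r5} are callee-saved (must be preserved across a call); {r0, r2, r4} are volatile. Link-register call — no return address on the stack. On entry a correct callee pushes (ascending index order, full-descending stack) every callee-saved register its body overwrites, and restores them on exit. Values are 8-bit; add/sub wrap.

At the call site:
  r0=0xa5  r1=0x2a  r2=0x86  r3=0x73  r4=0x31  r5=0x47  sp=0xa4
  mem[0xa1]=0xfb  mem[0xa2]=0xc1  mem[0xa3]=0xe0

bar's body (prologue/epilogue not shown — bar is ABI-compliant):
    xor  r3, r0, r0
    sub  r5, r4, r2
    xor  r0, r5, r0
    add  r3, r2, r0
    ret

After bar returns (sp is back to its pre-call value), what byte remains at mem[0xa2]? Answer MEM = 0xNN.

prologue: push r3 -> mem[0xa3]=0x73, sp=0xa3
prologue: push r5 -> mem[0xa2]=0x47, sp=0xa2
body[0] xor  r3, r0, r0 -> r3=0x00
body[1] sub  r5, r4, r2 -> r5=0xab
body[2] xor  r0, r5, r0 -> r0=0x0e
body[3] add  r3, r2, r0 -> r3=0x94
epilogue: pop r5=0x47, sp=0xa3
epilogue: pop r3=0x73, sp=0xa4
prologue pushed ['r3', 'r5'] at ['0xa3', '0xa2']

MEM = 0x47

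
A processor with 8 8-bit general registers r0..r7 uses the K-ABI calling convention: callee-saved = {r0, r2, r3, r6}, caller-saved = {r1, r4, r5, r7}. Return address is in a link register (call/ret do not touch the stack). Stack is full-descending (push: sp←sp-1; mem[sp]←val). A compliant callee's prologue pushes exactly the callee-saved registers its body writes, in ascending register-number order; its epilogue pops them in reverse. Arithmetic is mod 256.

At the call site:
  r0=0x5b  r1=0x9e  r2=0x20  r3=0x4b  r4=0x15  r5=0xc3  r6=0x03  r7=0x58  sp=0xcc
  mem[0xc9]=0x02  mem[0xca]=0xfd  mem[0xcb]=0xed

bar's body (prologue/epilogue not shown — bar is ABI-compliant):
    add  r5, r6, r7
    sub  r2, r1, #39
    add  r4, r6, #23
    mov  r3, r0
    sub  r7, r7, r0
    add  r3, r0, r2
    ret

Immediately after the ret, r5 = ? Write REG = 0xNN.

prologue: push r2 -> mem[0xcb]=0x20, sp=0xcb
prologue: push r3 -> mem[0xca]=0x4b, sp=0xca
body[0] add  r5, r6, r7 -> r5=0x5b
body[1] sub  r2, r1, #39 -> r2=0x77
body[2] add  r4, r6, #23 -> r4=0x1a
body[3] mov  r3, r0 -> r3=0x5b
body[4] sub  r7, r7, r0 -> r7=0xfd
body[5] add  r3, r0, r2 -> r3=0xd2
epilogue: pop r3=0x4b, sp=0xcb
epilogue: pop r2=0x20, sp=0xcc
r5 is caller-saved -> body value

REG = 0x5b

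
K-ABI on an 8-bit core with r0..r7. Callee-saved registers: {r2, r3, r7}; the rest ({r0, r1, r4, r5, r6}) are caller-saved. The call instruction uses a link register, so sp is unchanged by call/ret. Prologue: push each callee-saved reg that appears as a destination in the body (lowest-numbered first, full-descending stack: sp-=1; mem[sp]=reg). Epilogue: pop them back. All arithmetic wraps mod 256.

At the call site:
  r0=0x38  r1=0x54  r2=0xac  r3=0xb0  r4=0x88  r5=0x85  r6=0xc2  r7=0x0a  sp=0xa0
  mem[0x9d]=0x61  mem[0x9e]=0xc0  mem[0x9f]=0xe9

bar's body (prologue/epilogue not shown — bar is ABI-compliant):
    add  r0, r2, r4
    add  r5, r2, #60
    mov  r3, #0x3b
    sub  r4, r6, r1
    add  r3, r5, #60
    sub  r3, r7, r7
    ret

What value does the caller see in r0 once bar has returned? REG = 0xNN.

REG = 0x34

prologue: push r3 → mem[0x9f]=0xb0, sp=0x9f
body[0] add  r0, r2, r4 → r0=0x34
body[1] add  r5, r2, #60 → r5=0xe8
body[2] mov  r3, #0x3b → r3=0x3b
body[3] sub  r4, r6, r1 → r4=0x6e
body[4] add  r3, r5, #60 → r3=0x24
body[5] sub  r3, r7, r7 → r3=0x00
epilogue: pop r3=0xb0, sp=0xa0
r0 is caller-saved → body value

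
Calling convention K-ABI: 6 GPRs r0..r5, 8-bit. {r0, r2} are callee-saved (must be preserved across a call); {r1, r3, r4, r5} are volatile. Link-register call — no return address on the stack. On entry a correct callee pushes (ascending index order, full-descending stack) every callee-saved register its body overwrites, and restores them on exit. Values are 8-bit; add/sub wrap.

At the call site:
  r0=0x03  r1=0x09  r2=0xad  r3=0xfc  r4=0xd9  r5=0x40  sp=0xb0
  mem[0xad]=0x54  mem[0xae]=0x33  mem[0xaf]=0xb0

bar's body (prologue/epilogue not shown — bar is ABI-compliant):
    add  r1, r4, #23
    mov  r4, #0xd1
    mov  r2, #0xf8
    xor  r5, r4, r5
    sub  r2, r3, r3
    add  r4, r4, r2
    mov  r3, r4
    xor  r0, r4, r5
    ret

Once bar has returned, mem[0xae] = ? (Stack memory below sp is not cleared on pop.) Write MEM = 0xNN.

prologue: push r0 -> mem[0xaf]=0x03, sp=0xaf
prologue: push r2 -> mem[0xae]=0xad, sp=0xae
body[0] add  r1, r4, #23 -> r1=0xf0
body[1] mov  r4, #0xd1 -> r4=0xd1
body[2] mov  r2, #0xf8 -> r2=0xf8
body[3] xor  r5, r4, r5 -> r5=0x91
body[4] sub  r2, r3, r3 -> r2=0x00
body[5] add  r4, r4, r2 -> r4=0xd1
body[6] mov  r3, r4 -> r3=0xd1
body[7] xor  r0, r4, r5 -> r0=0x40
epilogue: pop r2=0xad, sp=0xaf
epilogue: pop r0=0x03, sp=0xb0
prologue pushed ['r0', 'r2'] at ['0xaf', '0xae']

MEM = 0xad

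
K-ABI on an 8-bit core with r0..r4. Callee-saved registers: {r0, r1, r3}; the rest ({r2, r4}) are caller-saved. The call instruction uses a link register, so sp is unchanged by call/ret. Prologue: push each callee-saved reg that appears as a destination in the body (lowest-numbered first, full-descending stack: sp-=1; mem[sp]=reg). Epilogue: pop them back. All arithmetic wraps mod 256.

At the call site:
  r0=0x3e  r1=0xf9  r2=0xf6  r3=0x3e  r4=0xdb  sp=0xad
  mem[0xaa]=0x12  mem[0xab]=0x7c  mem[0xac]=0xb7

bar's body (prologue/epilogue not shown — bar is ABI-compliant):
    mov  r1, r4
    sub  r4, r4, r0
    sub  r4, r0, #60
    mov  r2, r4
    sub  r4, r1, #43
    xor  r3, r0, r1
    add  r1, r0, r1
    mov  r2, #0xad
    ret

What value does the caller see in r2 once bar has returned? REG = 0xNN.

prologue: push r1 → mem[0xac]=0xf9, sp=0xac
prologue: push r3 → mem[0xab]=0x3e, sp=0xab
body[0] mov  r1, r4 → r1=0xdb
body[1] sub  r4, r4, r0 → r4=0x9d
body[2] sub  r4, r0, #60 → r4=0x02
body[3] mov  r2, r4 → r2=0x02
body[4] sub  r4, r1, #43 → r4=0xb0
body[5] xor  r3, r0, r1 → r3=0xe5
body[6] add  r1, r0, r1 → r1=0x19
body[7] mov  r2, #0xad → r2=0xad
epilogue: pop r3=0x3e, sp=0xac
epilogue: pop r1=0xf9, sp=0xad
r2 is caller-saved → body value

REG = 0xad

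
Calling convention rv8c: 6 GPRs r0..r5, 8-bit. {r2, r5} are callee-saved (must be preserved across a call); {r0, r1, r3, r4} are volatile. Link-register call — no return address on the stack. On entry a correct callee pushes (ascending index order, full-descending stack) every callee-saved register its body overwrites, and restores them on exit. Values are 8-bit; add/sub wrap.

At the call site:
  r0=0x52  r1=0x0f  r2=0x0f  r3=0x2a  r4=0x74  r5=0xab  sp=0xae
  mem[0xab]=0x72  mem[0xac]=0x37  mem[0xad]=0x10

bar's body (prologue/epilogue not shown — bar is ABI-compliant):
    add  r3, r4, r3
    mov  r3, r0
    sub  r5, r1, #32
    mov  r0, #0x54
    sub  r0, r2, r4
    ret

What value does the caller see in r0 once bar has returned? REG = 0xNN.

REG = 0x9b

prologue: push r5 -> mem[0xad]=0xab, sp=0xad
body[0] add  r3, r4, r3 -> r3=0x9e
body[1] mov  r3, r0 -> r3=0x52
body[2] sub  r5, r1, #32 -> r5=0xef
body[3] mov  r0, #0x54 -> r0=0x54
body[4] sub  r0, r2, r4 -> r0=0x9b
epilogue: pop r5=0xab, sp=0xae
r0 is caller-saved -> body value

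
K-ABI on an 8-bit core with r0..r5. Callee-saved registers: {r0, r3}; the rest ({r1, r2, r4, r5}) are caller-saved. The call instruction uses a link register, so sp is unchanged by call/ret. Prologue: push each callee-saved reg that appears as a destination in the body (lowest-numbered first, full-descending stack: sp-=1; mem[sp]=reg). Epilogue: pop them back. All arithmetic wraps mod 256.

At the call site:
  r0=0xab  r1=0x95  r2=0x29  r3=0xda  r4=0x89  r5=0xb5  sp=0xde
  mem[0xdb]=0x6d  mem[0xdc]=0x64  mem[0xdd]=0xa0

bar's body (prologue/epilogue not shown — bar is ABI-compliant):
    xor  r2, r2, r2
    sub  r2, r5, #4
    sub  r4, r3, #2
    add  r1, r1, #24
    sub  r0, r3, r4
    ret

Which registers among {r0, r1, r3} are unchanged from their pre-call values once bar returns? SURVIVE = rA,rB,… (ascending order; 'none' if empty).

SURVIVE = r0,r3

prologue: push r0 → mem[0xdd]=0xab, sp=0xdd
body[0] xor  r2, r2, r2 → r2=0x00
body[1] sub  r2, r5, #4 → r2=0xb1
body[2] sub  r4, r3, #2 → r4=0xd8
body[3] add  r1, r1, #24 → r1=0xad
body[4] sub  r0, r3, r4 → r0=0x02
epilogue: pop r0=0xab, sp=0xde
r0: callee-saved, written=True
r1: caller-saved, written=True
r3: callee-saved, written=False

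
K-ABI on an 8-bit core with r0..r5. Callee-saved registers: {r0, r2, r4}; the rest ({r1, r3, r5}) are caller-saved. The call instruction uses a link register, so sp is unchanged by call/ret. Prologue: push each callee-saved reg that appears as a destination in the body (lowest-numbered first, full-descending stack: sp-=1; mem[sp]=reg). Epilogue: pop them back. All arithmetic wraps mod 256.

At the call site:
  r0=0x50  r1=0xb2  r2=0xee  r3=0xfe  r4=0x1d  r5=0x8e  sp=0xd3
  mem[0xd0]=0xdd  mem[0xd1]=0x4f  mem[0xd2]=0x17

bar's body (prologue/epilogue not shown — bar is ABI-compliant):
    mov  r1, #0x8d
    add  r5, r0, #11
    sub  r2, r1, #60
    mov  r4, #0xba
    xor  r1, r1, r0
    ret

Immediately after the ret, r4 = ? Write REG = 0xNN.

prologue: push r2 → mem[0xd2]=0xee, sp=0xd2
prologue: push r4 → mem[0xd1]=0x1d, sp=0xd1
body[0] mov  r1, #0x8d → r1=0x8d
body[1] add  r5, r0, #11 → r5=0x5b
body[2] sub  r2, r1, #60 → r2=0x51
body[3] mov  r4, #0xba → r4=0xba
body[4] xor  r1, r1, r0 → r1=0xdd
epilogue: pop r4=0x1d, sp=0xd2
epilogue: pop r2=0xee, sp=0xd3
r4 is callee-saved → restored

REG = 0x1d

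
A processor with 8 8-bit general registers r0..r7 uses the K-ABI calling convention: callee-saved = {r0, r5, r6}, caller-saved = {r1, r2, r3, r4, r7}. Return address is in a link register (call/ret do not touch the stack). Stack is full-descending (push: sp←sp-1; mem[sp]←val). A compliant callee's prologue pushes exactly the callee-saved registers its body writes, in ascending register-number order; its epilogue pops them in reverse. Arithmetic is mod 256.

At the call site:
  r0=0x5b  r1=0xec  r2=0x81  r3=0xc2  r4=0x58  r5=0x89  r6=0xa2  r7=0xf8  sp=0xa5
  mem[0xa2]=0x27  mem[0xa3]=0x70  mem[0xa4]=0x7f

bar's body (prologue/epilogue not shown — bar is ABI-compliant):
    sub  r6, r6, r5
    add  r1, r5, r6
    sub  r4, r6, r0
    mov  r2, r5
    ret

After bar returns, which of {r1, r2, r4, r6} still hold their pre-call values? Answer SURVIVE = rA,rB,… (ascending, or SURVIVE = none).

prologue: push r6 -> mem[0xa4]=0xa2, sp=0xa4
body[0] sub  r6, r6, r5 -> r6=0x19
body[1] add  r1, r5, r6 -> r1=0xa2
body[2] sub  r4, r6, r0 -> r4=0xbe
body[3] mov  r2, r5 -> r2=0x89
epilogue: pop r6=0xa2, sp=0xa5
r1: caller-saved, written=True
r2: caller-saved, written=True
r4: caller-saved, written=True
r6: callee-saved, written=True

SURVIVE = r6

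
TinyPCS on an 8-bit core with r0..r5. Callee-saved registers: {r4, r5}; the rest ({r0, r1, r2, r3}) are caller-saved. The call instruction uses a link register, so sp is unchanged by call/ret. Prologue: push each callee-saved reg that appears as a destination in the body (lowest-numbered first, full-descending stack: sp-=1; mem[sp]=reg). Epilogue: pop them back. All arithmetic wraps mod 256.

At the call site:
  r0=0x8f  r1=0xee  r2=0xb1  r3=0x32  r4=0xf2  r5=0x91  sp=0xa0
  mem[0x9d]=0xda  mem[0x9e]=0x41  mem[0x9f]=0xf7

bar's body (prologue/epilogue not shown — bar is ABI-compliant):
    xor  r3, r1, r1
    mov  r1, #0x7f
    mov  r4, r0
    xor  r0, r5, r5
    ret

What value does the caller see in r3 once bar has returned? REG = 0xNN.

REG = 0x00

prologue: push r4 -> mem[0x9f]=0xf2, sp=0x9f
body[0] xor  r3, r1, r1 -> r3=0x00
body[1] mov  r1, #0x7f -> r1=0x7f
body[2] mov  r4, r0 -> r4=0x8f
body[3] xor  r0, r5, r5 -> r0=0x00
epilogue: pop r4=0xf2, sp=0xa0
r3 is caller-saved -> body value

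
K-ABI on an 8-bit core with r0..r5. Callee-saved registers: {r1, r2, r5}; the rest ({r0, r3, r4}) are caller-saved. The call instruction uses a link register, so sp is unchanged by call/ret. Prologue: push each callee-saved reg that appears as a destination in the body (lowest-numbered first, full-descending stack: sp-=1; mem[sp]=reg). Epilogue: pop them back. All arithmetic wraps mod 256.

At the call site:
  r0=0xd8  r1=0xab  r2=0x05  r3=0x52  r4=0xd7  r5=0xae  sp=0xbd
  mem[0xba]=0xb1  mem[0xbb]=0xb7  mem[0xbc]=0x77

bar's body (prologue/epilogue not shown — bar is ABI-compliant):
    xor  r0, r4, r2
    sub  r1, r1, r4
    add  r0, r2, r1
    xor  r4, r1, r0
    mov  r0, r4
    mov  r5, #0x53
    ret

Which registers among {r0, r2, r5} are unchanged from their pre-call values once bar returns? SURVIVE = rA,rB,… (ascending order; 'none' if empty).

prologue: push r1 → mem[0xbc]=0xab, sp=0xbc
prologue: push r5 → mem[0xbb]=0xae, sp=0xbb
body[0] xor  r0, r4, r2 → r0=0xd2
body[1] sub  r1, r1, r4 → r1=0xd4
body[2] add  r0, r2, r1 → r0=0xd9
body[3] xor  r4, r1, r0 → r4=0x0d
body[4] mov  r0, r4 → r0=0x0d
body[5] mov  r5, #0x53 → r5=0x53
epilogue: pop r5=0xae, sp=0xbc
epilogue: pop r1=0xab, sp=0xbd
r0: caller-saved, written=True
r2: callee-saved, written=False
r5: callee-saved, written=True

SURVIVE = r2,r5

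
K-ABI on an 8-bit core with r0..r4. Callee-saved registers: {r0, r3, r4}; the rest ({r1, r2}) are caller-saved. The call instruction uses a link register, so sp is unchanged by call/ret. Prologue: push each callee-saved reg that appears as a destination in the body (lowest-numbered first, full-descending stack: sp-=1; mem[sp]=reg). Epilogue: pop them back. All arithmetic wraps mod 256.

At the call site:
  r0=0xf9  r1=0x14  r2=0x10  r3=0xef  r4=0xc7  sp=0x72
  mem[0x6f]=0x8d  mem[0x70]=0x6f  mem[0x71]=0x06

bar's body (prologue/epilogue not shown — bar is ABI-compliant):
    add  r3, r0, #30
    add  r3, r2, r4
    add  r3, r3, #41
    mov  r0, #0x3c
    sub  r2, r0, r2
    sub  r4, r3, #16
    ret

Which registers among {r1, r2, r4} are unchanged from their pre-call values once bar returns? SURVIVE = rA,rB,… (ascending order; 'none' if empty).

SURVIVE = r1,r4

prologue: push r0 -> mem[0x71]=0xf9, sp=0x71
prologue: push r3 -> mem[0x70]=0xef, sp=0x70
prologue: push r4 -> mem[0x6f]=0xc7, sp=0x6f
body[0] add  r3, r0, #30 -> r3=0x17
body[1] add  r3, r2, r4 -> r3=0xd7
body[2] add  r3, r3, #41 -> r3=0x00
body[3] mov  r0, #0x3c -> r0=0x3c
body[4] sub  r2, r0, r2 -> r2=0x2c
body[5] sub  r4, r3, #16 -> r4=0xf0
epilogue: pop r4=0xc7, sp=0x70
epilogue: pop r3=0xef, sp=0x71
epilogue: pop r0=0xf9, sp=0x72
r1: caller-saved, written=False
r2: caller-saved, written=True
r4: callee-saved, written=True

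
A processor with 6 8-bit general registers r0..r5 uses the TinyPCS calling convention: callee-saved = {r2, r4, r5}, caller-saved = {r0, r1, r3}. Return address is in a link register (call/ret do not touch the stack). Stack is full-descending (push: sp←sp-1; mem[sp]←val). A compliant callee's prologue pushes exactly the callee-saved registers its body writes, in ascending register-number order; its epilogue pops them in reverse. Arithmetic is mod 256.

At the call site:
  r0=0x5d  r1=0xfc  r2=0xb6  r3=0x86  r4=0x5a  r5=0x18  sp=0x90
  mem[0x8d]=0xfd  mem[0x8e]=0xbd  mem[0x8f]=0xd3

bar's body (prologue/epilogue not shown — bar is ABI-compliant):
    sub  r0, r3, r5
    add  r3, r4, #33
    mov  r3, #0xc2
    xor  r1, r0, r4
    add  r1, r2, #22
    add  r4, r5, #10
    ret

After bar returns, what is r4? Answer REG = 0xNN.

prologue: push r4 -> mem[0x8f]=0x5a, sp=0x8f
body[0] sub  r0, r3, r5 -> r0=0x6e
body[1] add  r3, r4, #33 -> r3=0x7b
body[2] mov  r3, #0xc2 -> r3=0xc2
body[3] xor  r1, r0, r4 -> r1=0x34
body[4] add  r1, r2, #22 -> r1=0xcc
body[5] add  r4, r5, #10 -> r4=0x22
epilogue: pop r4=0x5a, sp=0x90
r4 is callee-saved -> restored

REG = 0x5a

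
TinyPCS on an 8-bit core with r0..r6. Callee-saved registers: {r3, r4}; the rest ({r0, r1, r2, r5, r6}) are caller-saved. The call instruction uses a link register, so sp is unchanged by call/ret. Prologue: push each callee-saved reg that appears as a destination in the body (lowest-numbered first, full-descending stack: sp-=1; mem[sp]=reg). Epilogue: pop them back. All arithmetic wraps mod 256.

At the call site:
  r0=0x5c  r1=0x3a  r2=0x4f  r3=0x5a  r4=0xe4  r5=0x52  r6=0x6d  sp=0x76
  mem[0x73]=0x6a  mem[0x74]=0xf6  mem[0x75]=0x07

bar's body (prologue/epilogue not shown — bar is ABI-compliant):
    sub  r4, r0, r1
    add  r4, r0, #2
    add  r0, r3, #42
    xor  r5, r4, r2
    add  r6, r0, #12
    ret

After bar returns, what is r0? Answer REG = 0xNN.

prologue: push r4 → mem[0x75]=0xe4, sp=0x75
body[0] sub  r4, r0, r1 → r4=0x22
body[1] add  r4, r0, #2 → r4=0x5e
body[2] add  r0, r3, #42 → r0=0x84
body[3] xor  r5, r4, r2 → r5=0x11
body[4] add  r6, r0, #12 → r6=0x90
epilogue: pop r4=0xe4, sp=0x76
r0 is caller-saved → body value

REG = 0x84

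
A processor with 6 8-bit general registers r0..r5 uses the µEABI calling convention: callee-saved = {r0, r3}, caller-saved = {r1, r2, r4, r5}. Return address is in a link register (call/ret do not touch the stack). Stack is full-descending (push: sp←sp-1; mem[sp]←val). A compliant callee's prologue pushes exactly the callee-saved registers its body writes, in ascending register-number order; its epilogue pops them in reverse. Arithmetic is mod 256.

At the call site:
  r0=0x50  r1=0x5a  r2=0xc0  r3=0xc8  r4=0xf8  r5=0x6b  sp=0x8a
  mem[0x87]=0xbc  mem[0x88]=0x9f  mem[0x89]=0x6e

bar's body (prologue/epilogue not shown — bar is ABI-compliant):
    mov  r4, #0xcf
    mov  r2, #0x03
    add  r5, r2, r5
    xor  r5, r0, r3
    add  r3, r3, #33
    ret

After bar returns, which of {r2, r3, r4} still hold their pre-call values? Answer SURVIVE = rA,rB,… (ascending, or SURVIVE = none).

prologue: push r3 → mem[0x89]=0xc8, sp=0x89
body[0] mov  r4, #0xcf → r4=0xcf
body[1] mov  r2, #0x03 → r2=0x03
body[2] add  r5, r2, r5 → r5=0x6e
body[3] xor  r5, r0, r3 → r5=0x98
body[4] add  r3, r3, #33 → r3=0xe9
epilogue: pop r3=0xc8, sp=0x8a
r2: caller-saved, written=True
r3: callee-saved, written=True
r4: caller-saved, written=True

SURVIVE = r3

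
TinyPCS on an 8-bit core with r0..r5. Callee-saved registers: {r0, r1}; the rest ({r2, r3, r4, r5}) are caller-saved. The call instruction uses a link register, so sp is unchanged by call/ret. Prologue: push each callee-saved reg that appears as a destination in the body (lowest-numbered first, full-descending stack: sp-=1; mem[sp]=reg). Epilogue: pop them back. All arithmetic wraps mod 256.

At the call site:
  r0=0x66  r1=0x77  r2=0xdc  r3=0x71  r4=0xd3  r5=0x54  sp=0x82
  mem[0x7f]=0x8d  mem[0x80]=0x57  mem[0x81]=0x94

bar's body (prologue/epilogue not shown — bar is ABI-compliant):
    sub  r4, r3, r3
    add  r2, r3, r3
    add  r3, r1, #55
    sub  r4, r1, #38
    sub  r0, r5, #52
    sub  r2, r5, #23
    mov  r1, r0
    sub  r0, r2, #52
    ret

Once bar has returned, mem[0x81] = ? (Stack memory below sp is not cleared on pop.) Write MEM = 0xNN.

MEM = 0x66

prologue: push r0 → mem[0x81]=0x66, sp=0x81
prologue: push r1 → mem[0x80]=0x77, sp=0x80
body[0] sub  r4, r3, r3 → r4=0x00
body[1] add  r2, r3, r3 → r2=0xe2
body[2] add  r3, r1, #55 → r3=0xae
body[3] sub  r4, r1, #38 → r4=0x51
body[4] sub  r0, r5, #52 → r0=0x20
body[5] sub  r2, r5, #23 → r2=0x3d
body[6] mov  r1, r0 → r1=0x20
body[7] sub  r0, r2, #52 → r0=0x09
epilogue: pop r1=0x77, sp=0x81
epilogue: pop r0=0x66, sp=0x82
prologue pushed ['r0', 'r1'] at ['0x81', '0x80']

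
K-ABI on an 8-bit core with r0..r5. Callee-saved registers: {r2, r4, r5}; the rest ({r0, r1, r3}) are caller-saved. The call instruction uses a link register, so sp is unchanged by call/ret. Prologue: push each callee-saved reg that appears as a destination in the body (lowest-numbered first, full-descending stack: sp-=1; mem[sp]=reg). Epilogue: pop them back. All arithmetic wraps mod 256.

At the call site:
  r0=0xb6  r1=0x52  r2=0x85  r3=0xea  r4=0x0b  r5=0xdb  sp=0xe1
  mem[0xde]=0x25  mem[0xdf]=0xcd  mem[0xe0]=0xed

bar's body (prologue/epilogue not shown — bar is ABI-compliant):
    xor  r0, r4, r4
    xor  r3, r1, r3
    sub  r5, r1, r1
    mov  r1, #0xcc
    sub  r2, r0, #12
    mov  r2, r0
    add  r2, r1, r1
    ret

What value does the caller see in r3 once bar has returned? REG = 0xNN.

prologue: push r2 -> mem[0xe0]=0x85, sp=0xe0
prologue: push r5 -> mem[0xdf]=0xdb, sp=0xdf
body[0] xor  r0, r4, r4 -> r0=0x00
body[1] xor  r3, r1, r3 -> r3=0xb8
body[2] sub  r5, r1, r1 -> r5=0x00
body[3] mov  r1, #0xcc -> r1=0xcc
body[4] sub  r2, r0, #12 -> r2=0xf4
body[5] mov  r2, r0 -> r2=0x00
body[6] add  r2, r1, r1 -> r2=0x98
epilogue: pop r5=0xdb, sp=0xe0
epilogue: pop r2=0x85, sp=0xe1
r3 is caller-saved -> body value

REG = 0xb8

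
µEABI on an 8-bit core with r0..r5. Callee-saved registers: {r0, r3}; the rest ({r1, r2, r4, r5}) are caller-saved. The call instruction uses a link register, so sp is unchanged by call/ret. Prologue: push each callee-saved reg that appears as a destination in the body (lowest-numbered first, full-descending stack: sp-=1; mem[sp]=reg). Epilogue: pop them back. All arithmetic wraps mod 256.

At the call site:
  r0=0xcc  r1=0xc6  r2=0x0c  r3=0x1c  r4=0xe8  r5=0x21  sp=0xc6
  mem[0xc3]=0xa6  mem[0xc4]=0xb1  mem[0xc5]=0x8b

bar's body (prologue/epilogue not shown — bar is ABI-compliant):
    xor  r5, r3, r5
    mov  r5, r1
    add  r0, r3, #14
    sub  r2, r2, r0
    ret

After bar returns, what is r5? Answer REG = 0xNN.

REG = 0xc6

prologue: push r0 → mem[0xc5]=0xcc, sp=0xc5
body[0] xor  r5, r3, r5 → r5=0x3d
body[1] mov  r5, r1 → r5=0xc6
body[2] add  r0, r3, #14 → r0=0x2a
body[3] sub  r2, r2, r0 → r2=0xe2
epilogue: pop r0=0xcc, sp=0xc6
r5 is caller-saved → body value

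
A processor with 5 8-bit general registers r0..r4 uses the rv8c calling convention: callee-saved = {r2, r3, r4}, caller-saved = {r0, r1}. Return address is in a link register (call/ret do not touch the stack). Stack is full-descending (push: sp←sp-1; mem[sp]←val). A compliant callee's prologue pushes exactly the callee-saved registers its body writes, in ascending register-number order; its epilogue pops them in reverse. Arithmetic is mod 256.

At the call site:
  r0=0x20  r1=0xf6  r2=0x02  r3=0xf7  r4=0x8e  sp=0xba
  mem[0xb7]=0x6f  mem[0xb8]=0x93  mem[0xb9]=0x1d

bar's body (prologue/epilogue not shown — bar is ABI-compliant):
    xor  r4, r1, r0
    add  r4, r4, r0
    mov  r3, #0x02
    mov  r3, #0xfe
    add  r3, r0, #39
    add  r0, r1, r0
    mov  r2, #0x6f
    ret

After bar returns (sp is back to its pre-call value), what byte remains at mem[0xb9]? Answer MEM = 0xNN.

prologue: push r2 -> mem[0xb9]=0x02, sp=0xb9
prologue: push r3 -> mem[0xb8]=0xf7, sp=0xb8
prologue: push r4 -> mem[0xb7]=0x8e, sp=0xb7
body[0] xor  r4, r1, r0 -> r4=0xd6
body[1] add  r4, r4, r0 -> r4=0xf6
body[2] mov  r3, #0x02 -> r3=0x02
body[3] mov  r3, #0xfe -> r3=0xfe
body[4] add  r3, r0, #39 -> r3=0x47
body[5] add  r0, r1, r0 -> r0=0x16
body[6] mov  r2, #0x6f -> r2=0x6f
epilogue: pop r4=0x8e, sp=0xb8
epilogue: pop r3=0xf7, sp=0xb9
epilogue: pop r2=0x02, sp=0xba
prologue pushed ['r2', 'r3', 'r4'] at ['0xb9', '0xb8', '0xb7']

MEM = 0x02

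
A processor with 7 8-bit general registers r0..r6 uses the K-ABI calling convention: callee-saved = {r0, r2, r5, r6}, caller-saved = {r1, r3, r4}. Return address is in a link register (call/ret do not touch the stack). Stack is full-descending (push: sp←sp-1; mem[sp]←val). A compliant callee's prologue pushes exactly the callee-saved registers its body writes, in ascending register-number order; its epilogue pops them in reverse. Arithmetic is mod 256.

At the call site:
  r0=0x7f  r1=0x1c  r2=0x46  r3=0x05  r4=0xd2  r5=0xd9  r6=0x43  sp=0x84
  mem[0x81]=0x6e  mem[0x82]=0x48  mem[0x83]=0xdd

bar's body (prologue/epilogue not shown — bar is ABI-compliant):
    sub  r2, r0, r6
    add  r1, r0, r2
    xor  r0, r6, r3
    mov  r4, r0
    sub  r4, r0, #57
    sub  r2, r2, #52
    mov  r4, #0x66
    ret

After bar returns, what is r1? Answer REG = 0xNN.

prologue: push r0 -> mem[0x83]=0x7f, sp=0x83
prologue: push r2 -> mem[0x82]=0x46, sp=0x82
body[0] sub  r2, r0, r6 -> r2=0x3c
body[1] add  r1, r0, r2 -> r1=0xbb
body[2] xor  r0, r6, r3 -> r0=0x46
body[3] mov  r4, r0 -> r4=0x46
body[4] sub  r4, r0, #57 -> r4=0x0d
body[5] sub  r2, r2, #52 -> r2=0x08
body[6] mov  r4, #0x66 -> r4=0x66
epilogue: pop r2=0x46, sp=0x83
epilogue: pop r0=0x7f, sp=0x84
r1 is caller-saved -> body value

REG = 0xbb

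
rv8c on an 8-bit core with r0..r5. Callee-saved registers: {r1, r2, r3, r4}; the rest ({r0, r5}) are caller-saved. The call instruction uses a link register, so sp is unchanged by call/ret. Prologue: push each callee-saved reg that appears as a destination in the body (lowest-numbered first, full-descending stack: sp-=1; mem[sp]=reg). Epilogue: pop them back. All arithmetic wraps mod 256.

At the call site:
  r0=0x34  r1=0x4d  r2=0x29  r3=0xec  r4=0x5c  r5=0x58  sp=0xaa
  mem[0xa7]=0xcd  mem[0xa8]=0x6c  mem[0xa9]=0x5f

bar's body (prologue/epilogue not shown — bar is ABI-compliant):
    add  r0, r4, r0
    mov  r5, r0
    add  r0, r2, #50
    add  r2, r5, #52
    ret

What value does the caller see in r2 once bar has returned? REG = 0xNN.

prologue: push r2 -> mem[0xa9]=0x29, sp=0xa9
body[0] add  r0, r4, r0 -> r0=0x90
body[1] mov  r5, r0 -> r5=0x90
body[2] add  r0, r2, #50 -> r0=0x5b
body[3] add  r2, r5, #52 -> r2=0xc4
epilogue: pop r2=0x29, sp=0xaa
r2 is callee-saved -> restored

REG = 0x29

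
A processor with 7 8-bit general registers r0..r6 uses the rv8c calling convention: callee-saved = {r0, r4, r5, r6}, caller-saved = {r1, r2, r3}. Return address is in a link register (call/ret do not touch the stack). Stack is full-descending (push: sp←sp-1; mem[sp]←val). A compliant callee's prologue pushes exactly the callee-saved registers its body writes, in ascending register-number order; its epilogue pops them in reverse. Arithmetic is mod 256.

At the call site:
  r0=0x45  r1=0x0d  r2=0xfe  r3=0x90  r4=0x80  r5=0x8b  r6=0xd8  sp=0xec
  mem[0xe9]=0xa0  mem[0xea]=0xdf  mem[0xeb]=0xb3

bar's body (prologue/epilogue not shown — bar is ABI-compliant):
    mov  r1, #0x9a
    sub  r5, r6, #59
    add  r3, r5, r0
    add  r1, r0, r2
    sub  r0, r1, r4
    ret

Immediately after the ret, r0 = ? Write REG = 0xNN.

prologue: push r0 -> mem[0xeb]=0x45, sp=0xeb
prologue: push r5 -> mem[0xea]=0x8b, sp=0xea
body[0] mov  r1, #0x9a -> r1=0x9a
body[1] sub  r5, r6, #59 -> r5=0x9d
body[2] add  r3, r5, r0 -> r3=0xe2
body[3] add  r1, r0, r2 -> r1=0x43
body[4] sub  r0, r1, r4 -> r0=0xc3
epilogue: pop r5=0x8b, sp=0xeb
epilogue: pop r0=0x45, sp=0xec
r0 is callee-saved -> restored

REG = 0x45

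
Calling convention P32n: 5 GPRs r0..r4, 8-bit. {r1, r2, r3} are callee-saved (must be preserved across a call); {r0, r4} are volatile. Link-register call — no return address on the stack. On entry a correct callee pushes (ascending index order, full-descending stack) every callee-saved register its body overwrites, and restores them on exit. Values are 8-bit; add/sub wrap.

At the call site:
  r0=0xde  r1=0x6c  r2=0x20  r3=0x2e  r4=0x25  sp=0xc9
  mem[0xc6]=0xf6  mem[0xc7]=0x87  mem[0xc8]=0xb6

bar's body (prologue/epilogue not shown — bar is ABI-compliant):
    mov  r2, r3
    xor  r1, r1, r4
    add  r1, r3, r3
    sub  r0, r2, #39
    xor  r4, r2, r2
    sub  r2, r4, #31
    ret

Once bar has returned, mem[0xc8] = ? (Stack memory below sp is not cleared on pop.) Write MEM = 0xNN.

MEM = 0x6c

prologue: push r1 → mem[0xc8]=0x6c, sp=0xc8
prologue: push r2 → mem[0xc7]=0x20, sp=0xc7
body[0] mov  r2, r3 → r2=0x2e
body[1] xor  r1, r1, r4 → r1=0x49
body[2] add  r1, r3, r3 → r1=0x5c
body[3] sub  r0, r2, #39 → r0=0x07
body[4] xor  r4, r2, r2 → r4=0x00
body[5] sub  r2, r4, #31 → r2=0xe1
epilogue: pop r2=0x20, sp=0xc8
epilogue: pop r1=0x6c, sp=0xc9
prologue pushed ['r1', 'r2'] at ['0xc8', '0xc7']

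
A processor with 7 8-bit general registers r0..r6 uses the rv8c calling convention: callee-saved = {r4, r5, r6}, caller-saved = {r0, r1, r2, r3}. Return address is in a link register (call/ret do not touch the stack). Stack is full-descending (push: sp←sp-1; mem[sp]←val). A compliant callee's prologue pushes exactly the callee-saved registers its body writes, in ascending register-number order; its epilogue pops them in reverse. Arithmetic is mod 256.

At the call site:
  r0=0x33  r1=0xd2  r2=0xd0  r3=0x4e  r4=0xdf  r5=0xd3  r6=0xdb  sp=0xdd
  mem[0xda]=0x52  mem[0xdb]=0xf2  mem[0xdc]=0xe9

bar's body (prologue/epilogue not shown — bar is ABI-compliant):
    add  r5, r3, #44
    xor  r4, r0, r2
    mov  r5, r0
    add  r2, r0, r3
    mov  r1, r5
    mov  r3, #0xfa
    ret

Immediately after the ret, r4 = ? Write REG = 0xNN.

prologue: push r4 → mem[0xdc]=0xdf, sp=0xdc
prologue: push r5 → mem[0xdb]=0xd3, sp=0xdb
body[0] add  r5, r3, #44 → r5=0x7a
body[1] xor  r4, r0, r2 → r4=0xe3
body[2] mov  r5, r0 → r5=0x33
body[3] add  r2, r0, r3 → r2=0x81
body[4] mov  r1, r5 → r1=0x33
body[5] mov  r3, #0xfa → r3=0xfa
epilogue: pop r5=0xd3, sp=0xdc
epilogue: pop r4=0xdf, sp=0xdd
r4 is callee-saved → restored

REG = 0xdf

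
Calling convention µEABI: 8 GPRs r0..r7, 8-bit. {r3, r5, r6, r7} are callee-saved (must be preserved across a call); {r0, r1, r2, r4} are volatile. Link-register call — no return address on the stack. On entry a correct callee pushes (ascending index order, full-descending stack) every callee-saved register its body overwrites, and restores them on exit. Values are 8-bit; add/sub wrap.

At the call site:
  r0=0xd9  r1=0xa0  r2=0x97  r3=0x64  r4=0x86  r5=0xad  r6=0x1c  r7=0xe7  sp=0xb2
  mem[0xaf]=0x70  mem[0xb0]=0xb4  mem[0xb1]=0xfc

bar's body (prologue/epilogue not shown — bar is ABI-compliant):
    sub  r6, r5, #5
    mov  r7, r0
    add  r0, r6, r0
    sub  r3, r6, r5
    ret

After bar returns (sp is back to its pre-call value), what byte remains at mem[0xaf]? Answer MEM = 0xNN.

prologue: push r3 -> mem[0xb1]=0x64, sp=0xb1
prologue: push r6 -> mem[0xb0]=0x1c, sp=0xb0
prologue: push r7 -> mem[0xaf]=0xe7, sp=0xaf
body[0] sub  r6, r5, #5 -> r6=0xa8
body[1] mov  r7, r0 -> r7=0xd9
body[2] add  r0, r6, r0 -> r0=0x81
body[3] sub  r3, r6, r5 -> r3=0xfb
epilogue: pop r7=0xe7, sp=0xb0
epilogue: pop r6=0x1c, sp=0xb1
epilogue: pop r3=0x64, sp=0xb2
prologue pushed ['r3', 'r6', 'r7'] at ['0xb1', '0xb0', '0xaf']

MEM = 0xe7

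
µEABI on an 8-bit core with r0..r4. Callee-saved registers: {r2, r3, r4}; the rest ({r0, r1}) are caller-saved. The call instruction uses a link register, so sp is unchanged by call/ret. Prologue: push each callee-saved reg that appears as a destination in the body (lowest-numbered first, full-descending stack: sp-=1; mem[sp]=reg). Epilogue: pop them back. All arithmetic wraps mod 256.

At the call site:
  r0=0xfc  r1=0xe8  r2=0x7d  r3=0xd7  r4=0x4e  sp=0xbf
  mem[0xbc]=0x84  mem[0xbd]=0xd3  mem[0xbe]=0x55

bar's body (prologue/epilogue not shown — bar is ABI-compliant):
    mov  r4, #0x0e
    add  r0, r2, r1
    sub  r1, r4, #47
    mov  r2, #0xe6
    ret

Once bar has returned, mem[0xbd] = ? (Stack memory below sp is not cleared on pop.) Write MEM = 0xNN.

prologue: push r2 → mem[0xbe]=0x7d, sp=0xbe
prologue: push r4 → mem[0xbd]=0x4e, sp=0xbd
body[0] mov  r4, #0x0e → r4=0x0e
body[1] add  r0, r2, r1 → r0=0x65
body[2] sub  r1, r4, #47 → r1=0xdf
body[3] mov  r2, #0xe6 → r2=0xe6
epilogue: pop r4=0x4e, sp=0xbe
epilogue: pop r2=0x7d, sp=0xbf
prologue pushed ['r2', 'r4'] at ['0xbe', '0xbd']

MEM = 0x4e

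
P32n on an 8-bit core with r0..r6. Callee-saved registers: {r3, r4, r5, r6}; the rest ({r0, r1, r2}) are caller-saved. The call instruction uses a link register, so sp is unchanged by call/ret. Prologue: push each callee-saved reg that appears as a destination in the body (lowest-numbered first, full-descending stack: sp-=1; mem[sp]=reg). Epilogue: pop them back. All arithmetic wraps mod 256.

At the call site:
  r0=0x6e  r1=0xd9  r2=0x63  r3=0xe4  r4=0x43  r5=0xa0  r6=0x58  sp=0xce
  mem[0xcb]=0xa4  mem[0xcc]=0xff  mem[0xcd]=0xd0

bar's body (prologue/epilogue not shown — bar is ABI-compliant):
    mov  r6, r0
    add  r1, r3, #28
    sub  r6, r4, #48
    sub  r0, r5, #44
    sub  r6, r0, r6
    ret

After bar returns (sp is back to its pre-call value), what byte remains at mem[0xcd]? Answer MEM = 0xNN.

MEM = 0x58

prologue: push r6 -> mem[0xcd]=0x58, sp=0xcd
body[0] mov  r6, r0 -> r6=0x6e
body[1] add  r1, r3, #28 -> r1=0x00
body[2] sub  r6, r4, #48 -> r6=0x13
body[3] sub  r0, r5, #44 -> r0=0x74
body[4] sub  r6, r0, r6 -> r6=0x61
epilogue: pop r6=0x58, sp=0xce
prologue pushed ['r6'] at ['0xcd']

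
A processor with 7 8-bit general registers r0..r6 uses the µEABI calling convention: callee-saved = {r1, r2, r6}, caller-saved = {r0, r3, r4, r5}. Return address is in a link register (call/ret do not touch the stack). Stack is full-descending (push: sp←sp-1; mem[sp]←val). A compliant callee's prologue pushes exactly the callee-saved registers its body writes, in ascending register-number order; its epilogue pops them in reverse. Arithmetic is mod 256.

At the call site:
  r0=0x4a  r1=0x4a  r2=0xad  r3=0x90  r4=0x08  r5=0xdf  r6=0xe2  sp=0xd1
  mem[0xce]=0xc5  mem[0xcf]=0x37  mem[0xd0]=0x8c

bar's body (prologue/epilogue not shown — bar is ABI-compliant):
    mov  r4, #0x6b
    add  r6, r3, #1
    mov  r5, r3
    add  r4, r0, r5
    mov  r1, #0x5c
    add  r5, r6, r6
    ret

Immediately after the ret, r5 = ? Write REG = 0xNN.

prologue: push r1 → mem[0xd0]=0x4a, sp=0xd0
prologue: push r6 → mem[0xcf]=0xe2, sp=0xcf
body[0] mov  r4, #0x6b → r4=0x6b
body[1] add  r6, r3, #1 → r6=0x91
body[2] mov  r5, r3 → r5=0x90
body[3] add  r4, r0, r5 → r4=0xda
body[4] mov  r1, #0x5c → r1=0x5c
body[5] add  r5, r6, r6 → r5=0x22
epilogue: pop r6=0xe2, sp=0xd0
epilogue: pop r1=0x4a, sp=0xd1
r5 is caller-saved → body value

REG = 0x22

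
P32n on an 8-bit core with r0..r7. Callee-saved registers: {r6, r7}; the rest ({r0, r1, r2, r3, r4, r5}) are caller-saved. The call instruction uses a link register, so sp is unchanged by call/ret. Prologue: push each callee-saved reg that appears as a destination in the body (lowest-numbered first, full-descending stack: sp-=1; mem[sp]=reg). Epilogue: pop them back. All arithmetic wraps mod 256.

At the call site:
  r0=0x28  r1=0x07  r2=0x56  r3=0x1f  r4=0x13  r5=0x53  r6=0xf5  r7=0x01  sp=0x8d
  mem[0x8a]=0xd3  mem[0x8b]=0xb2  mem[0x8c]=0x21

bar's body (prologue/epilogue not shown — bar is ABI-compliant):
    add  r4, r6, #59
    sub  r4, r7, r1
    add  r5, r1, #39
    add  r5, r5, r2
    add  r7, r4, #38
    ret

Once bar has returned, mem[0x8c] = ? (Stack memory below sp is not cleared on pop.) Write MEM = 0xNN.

MEM = 0x01

prologue: push r7 -> mem[0x8c]=0x01, sp=0x8c
body[0] add  r4, r6, #59 -> r4=0x30
body[1] sub  r4, r7, r1 -> r4=0xfa
body[2] add  r5, r1, #39 -> r5=0x2e
body[3] add  r5, r5, r2 -> r5=0x84
body[4] add  r7, r4, #38 -> r7=0x20
epilogue: pop r7=0x01, sp=0x8d
prologue pushed ['r7'] at ['0x8c']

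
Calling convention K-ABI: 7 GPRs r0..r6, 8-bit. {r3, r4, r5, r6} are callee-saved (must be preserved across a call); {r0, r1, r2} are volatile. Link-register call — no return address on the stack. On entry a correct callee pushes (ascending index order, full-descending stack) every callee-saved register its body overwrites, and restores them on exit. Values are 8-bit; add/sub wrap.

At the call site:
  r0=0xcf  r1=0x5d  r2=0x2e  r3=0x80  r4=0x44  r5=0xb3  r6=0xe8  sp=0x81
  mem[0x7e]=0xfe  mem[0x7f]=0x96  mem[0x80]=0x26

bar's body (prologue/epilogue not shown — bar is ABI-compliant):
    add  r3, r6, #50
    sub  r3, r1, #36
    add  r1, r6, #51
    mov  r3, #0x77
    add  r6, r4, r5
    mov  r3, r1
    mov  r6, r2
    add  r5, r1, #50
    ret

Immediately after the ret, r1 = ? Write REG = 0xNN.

prologue: push r3 -> mem[0x80]=0x80, sp=0x80
prologue: push r5 -> mem[0x7f]=0xb3, sp=0x7f
prologue: push r6 -> mem[0x7e]=0xe8, sp=0x7e
body[0] add  r3, r6, #50 -> r3=0x1a
body[1] sub  r3, r1, #36 -> r3=0x39
body[2] add  r1, r6, #51 -> r1=0x1b
body[3] mov  r3, #0x77 -> r3=0x77
body[4] add  r6, r4, r5 -> r6=0xf7
body[5] mov  r3, r1 -> r3=0x1b
body[6] mov  r6, r2 -> r6=0x2e
body[7] add  r5, r1, #50 -> r5=0x4d
epilogue: pop r6=0xe8, sp=0x7f
epilogue: pop r5=0xb3, sp=0x80
epilogue: pop r3=0x80, sp=0x81
r1 is caller-saved -> body value

REG = 0x1b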